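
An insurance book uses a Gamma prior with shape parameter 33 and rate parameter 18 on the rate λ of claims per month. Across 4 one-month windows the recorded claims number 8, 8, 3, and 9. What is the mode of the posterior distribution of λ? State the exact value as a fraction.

30/11

Total count: 8 + 8 + 3 + 9 = 28.
Total exposure: 4 months.
Gamma(α, β) with Poisson data over total exposure Σt gives posterior Gamma(α+Σx, β+Σt) = Gamma(61, 22).
Posterior mode = (α'−1)/β' = 60/22 = 30/11.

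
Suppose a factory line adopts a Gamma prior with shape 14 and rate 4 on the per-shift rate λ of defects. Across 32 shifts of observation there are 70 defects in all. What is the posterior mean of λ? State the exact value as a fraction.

Total count 70 over total exposure 32 shifts.
Gamma(α, β) with Poisson data over total exposure Σt gives posterior Gamma(α+Σx, β+Σt) = Gamma(84, 36).
Posterior mean = α'/β' = 84/36 = 7/3.

7/3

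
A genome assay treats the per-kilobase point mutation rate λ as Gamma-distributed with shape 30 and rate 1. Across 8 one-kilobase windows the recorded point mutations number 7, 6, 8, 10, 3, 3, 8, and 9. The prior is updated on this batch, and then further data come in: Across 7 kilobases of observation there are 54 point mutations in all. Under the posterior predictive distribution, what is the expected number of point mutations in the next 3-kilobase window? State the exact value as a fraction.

207/8

Total count: 7 + 6 + 8 + 10 + 3 + 3 + 8 + 9 = 54.
Total exposure: 8 kilobases.
After the first batch: Gamma(30 + 54, 1 + 8) = Gamma(84, 9).
Total count 54 over total exposure 7 kilobases.
After the second batch: Gamma(84 + 54, 9 + 7) = Gamma(138, 16).
Predictive mean over a 3-kilobase window = T·E[λ|data] = 3·138/16 = 207/8.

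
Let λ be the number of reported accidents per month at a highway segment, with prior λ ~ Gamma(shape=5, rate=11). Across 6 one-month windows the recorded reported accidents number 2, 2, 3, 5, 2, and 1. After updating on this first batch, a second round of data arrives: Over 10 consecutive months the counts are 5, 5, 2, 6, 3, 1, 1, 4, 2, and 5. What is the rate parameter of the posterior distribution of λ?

27

Total count: 2 + 2 + 3 + 5 + 2 + 1 = 15.
Total exposure: 6 months.
After the first batch: Gamma(5 + 15, 11 + 6) = Gamma(20, 17).
Total count: 5 + 5 + 2 + 6 + 3 + 1 + 1 + 4 + 2 + 5 = 34.
Total exposure: 10 months.
After the second batch: Gamma(20 + 34, 17 + 10) = Gamma(54, 27).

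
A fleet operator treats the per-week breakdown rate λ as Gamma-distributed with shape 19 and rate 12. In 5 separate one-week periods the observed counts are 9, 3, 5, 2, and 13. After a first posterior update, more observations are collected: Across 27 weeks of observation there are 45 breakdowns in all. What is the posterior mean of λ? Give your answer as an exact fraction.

Total count: 9 + 3 + 5 + 2 + 13 = 32.
Total exposure: 5 weeks.
After the first batch: Gamma(19 + 32, 12 + 5) = Gamma(51, 17).
Total count 45 over total exposure 27 weeks.
After the second batch: Gamma(51 + 45, 17 + 27) = Gamma(96, 44).
Posterior mean = α'/β' = 96/44 = 24/11.

24/11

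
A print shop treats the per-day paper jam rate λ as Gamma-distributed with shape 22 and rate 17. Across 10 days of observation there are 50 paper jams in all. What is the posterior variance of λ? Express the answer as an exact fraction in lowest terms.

8/81

Total count 50 over total exposure 10 days.
By Gamma–Poisson conjugacy, the posterior is Gamma(α + Σx, β + Σt) = Gamma(22 + 50, 17 + 10) = Gamma(72, 27).
Posterior variance = α'/β'² = 72/729 = 8/81.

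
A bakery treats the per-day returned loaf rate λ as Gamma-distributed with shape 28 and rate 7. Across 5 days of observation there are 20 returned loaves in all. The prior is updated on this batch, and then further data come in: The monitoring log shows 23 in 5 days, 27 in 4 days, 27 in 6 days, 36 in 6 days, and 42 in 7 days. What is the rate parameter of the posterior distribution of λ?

Total count 20 over total exposure 5 days.
After the first batch: Gamma(28 + 20, 7 + 5) = Gamma(48, 12).
Total count: 23 + 27 + 27 + 36 + 42 = 155.
Total exposure: 5 + 4 + 6 + 6 + 7 = 28 days.
After the second batch: Gamma(48 + 155, 12 + 28) = Gamma(203, 40).

40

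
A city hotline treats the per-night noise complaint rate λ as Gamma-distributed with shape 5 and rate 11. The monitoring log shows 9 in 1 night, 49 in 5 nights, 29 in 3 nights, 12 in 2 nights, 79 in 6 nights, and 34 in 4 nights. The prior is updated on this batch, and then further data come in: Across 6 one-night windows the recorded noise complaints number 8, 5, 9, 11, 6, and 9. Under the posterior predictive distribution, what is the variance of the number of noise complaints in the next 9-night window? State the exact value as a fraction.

Total count: 9 + 49 + 29 + 12 + 79 + 34 = 212.
Total exposure: 1 + 5 + 3 + 2 + 6 + 4 = 21 nights.
After the first batch: Gamma(5 + 212, 11 + 21) = Gamma(217, 32).
Total count: 8 + 5 + 9 + 11 + 6 + 9 = 48.
Total exposure: 6 nights.
After the second batch: Gamma(217 + 48, 32 + 6) = Gamma(265, 38).
The posterior predictive for a window of length T is Negative Binomial with variance T·α'·(β'+T)/β'² = 9·265·47/1444 = 112095/1444.

112095/1444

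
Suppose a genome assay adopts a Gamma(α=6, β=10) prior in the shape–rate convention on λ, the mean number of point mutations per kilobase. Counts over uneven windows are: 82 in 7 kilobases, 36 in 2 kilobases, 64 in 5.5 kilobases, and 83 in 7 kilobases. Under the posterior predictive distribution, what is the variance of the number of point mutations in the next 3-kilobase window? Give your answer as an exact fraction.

Total count: 82 + 36 + 64 + 83 = 265.
Total exposure: 7 + 2 + 5.5 + 7 = 21.5 kilobases.
The Gamma prior is conjugate for the Poisson rate, so λ | data ~ Gamma(6+265, 10+21.5) = Gamma(271, 63/2).
The posterior predictive for a window of length T is Negative Binomial with variance T·α'·(β'+T)/β'² = 3·271·(69/2)/(3969/4) = 12466/441.

12466/441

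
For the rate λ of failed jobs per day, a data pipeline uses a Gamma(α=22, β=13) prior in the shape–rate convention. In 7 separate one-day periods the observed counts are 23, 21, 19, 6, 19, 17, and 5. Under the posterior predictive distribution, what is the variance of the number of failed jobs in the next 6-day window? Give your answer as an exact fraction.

Total count: 23 + 21 + 19 + 6 + 19 + 17 + 5 = 110.
Total exposure: 7 days.
Gamma(α, β) with Poisson data over total exposure Σt gives posterior Gamma(α+Σx, β+Σt) = Gamma(132, 20).
The posterior predictive for a window of length T is Negative Binomial with variance T·α'·(β'+T)/β'² = 6·132·26/400 = 1287/25.

1287/25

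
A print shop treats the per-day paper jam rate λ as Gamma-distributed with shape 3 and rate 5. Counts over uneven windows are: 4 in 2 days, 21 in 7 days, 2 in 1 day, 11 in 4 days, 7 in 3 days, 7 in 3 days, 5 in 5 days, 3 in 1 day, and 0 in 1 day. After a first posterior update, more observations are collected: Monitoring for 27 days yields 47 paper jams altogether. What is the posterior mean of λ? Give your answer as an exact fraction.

110/59

Total count: 4 + 21 + 2 + 11 + 7 + 7 + 5 + 3 + 0 = 60.
Total exposure: 2 + 7 + 1 + 4 + 3 + 3 + 5 + 1 + 1 = 27 days.
After the first batch: Gamma(3 + 60, 5 + 27) = Gamma(63, 32).
Total count 47 over total exposure 27 days.
After the second batch: Gamma(63 + 47, 32 + 27) = Gamma(110, 59).
Posterior mean = α'/β' = 110/59.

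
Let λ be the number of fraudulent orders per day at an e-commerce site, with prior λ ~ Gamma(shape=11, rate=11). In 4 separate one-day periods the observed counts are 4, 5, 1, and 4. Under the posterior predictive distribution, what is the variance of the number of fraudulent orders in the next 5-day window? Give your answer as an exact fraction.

Total count: 4 + 5 + 1 + 4 = 14.
Total exposure: 4 days.
By Gamma–Poisson conjugacy, the posterior is Gamma(α + Σx, β + Σt) = Gamma(11 + 14, 11 + 4) = Gamma(25, 15).
The posterior predictive for a window of length T is Negative Binomial with variance T·α'·(β'+T)/β'² = 5·25·20/225 = 100/9.

100/9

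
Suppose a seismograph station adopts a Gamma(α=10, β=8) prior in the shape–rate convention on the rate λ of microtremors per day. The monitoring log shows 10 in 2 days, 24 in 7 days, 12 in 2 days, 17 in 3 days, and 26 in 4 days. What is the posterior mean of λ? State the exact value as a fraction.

99/26

Total count: 10 + 24 + 12 + 17 + 26 = 89.
Total exposure: 2 + 7 + 2 + 3 + 4 = 18 days.
Posterior: α' = 10 + 89 = 99, β' = 8 + 18 = 26.
Posterior mean = α'/β' = 99/26.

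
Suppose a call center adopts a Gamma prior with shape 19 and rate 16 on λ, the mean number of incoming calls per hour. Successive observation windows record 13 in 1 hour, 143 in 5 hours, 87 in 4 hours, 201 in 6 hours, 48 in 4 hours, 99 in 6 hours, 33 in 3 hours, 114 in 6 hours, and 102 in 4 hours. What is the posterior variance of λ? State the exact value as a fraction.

859/3025

Total count: 13 + 143 + 87 + 201 + 48 + 99 + 33 + 114 + 102 = 840.
Total exposure: 1 + 5 + 4 + 6 + 4 + 6 + 3 + 6 + 4 = 39 hours.
Conjugate update: add total count to the shape and total exposure to the rate, giving Gamma(859, 55).
Posterior variance = α'/β'² = 859/3025.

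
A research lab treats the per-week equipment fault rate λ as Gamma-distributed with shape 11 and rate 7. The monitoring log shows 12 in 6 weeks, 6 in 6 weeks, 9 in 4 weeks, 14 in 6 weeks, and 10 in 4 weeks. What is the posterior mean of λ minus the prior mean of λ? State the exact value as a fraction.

Total count: 12 + 6 + 9 + 14 + 10 = 51.
Total exposure: 6 + 6 + 4 + 6 + 4 = 26 weeks.
Conjugate update: add total count to the shape and total exposure to the rate, giving Gamma(62, 33).
Posterior mean = 62/33 = 62/33; prior mean = 11/7 = 11/7. Difference = 62/33 − 11/7 = 71/231.

71/231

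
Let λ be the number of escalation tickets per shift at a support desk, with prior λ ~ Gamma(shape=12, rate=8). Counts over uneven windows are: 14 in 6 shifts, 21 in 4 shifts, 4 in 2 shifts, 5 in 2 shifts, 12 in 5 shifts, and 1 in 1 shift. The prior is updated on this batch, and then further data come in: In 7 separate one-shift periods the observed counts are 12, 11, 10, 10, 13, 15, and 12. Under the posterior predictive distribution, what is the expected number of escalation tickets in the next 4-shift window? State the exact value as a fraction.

Total count: 14 + 21 + 4 + 5 + 12 + 1 = 57.
Total exposure: 6 + 4 + 2 + 2 + 5 + 1 = 20 shifts.
After the first batch: Gamma(12 + 57, 8 + 20) = Gamma(69, 28).
Total count: 12 + 11 + 10 + 10 + 13 + 15 + 12 = 83.
Total exposure: 7 shifts.
After the second batch: Gamma(69 + 83, 28 + 7) = Gamma(152, 35).
Predictive mean over a 4-shift window = T·E[λ|data] = 4·152/35 = 608/35.

608/35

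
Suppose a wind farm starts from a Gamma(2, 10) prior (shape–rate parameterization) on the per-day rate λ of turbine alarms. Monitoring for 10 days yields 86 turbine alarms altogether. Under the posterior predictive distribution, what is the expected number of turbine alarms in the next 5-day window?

22

Total count 86 over total exposure 10 days.
Posterior: α' = 2 + 86 = 88, β' = 10 + 10 = 20.
Predictive mean over a 5-day window = T·E[λ|data] = 5·88/20 = 22.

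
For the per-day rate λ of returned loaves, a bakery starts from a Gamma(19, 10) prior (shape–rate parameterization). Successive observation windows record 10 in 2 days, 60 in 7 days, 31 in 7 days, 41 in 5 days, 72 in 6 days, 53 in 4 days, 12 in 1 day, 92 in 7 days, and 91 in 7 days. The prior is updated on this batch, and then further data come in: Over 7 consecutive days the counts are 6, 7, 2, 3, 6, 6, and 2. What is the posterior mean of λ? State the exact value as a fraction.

Total count: 10 + 60 + 31 + 41 + 72 + 53 + 12 + 92 + 91 = 462.
Total exposure: 2 + 7 + 7 + 5 + 6 + 4 + 1 + 7 + 7 = 46 days.
After the first batch: Gamma(19 + 462, 10 + 46) = Gamma(481, 56).
Total count: 6 + 7 + 2 + 3 + 6 + 6 + 2 = 32.
Total exposure: 7 days.
After the second batch: Gamma(481 + 32, 56 + 7) = Gamma(513, 63).
Posterior mean = α'/β' = 513/63 = 57/7.

57/7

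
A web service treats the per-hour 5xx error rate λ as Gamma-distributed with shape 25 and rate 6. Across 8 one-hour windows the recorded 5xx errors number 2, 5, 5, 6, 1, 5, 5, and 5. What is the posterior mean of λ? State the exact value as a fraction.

59/14

Total count: 2 + 5 + 5 + 6 + 1 + 5 + 5 + 5 = 34.
Total exposure: 8 hours.
The Gamma prior is conjugate for the Poisson rate, so λ | data ~ Gamma(25+34, 6+8) = Gamma(59, 14).
Posterior mean = α'/β' = 59/14.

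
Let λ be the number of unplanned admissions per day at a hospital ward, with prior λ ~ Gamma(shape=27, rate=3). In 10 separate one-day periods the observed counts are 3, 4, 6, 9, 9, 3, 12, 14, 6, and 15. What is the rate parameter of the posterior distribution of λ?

Total count: 3 + 4 + 6 + 9 + 9 + 3 + 12 + 14 + 6 + 15 = 81.
Total exposure: 10 days.
Posterior: α' = 27 + 81 = 108, β' = 3 + 10 = 13.

13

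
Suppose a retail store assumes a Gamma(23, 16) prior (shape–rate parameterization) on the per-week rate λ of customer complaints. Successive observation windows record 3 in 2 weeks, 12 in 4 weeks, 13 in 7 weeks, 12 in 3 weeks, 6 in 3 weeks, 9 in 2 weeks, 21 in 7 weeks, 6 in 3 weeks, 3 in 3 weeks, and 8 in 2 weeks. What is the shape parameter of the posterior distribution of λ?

Total count: 3 + 12 + 13 + 12 + 6 + 9 + 21 + 6 + 3 + 8 = 93.
Total exposure: 2 + 4 + 7 + 3 + 3 + 2 + 7 + 3 + 3 + 2 = 36 weeks.
By Gamma–Poisson conjugacy, the posterior is Gamma(α + Σx, β + Σt) = Gamma(23 + 93, 16 + 36) = Gamma(116, 52).

116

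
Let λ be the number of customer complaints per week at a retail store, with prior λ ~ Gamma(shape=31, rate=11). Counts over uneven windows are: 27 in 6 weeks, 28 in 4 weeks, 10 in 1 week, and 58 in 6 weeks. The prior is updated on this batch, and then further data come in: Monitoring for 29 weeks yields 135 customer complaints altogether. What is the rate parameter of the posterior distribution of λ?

Total count: 27 + 28 + 10 + 58 = 123.
Total exposure: 6 + 4 + 1 + 6 = 17 weeks.
After the first batch: Gamma(31 + 123, 11 + 17) = Gamma(154, 28).
Total count 135 over total exposure 29 weeks.
After the second batch: Gamma(154 + 135, 28 + 29) = Gamma(289, 57).

57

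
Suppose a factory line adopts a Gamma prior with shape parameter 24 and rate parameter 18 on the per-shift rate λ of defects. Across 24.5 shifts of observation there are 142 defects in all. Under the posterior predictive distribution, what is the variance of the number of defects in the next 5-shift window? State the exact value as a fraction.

6308/289

Total count 142 over total exposure 24.5 shifts.
Conjugate update: add total count to the shape and total exposure to the rate, giving Gamma(166, 85/2).
The posterior predictive for a window of length T is Negative Binomial with variance T·α'·(β'+T)/β'² = 5·166·(95/2)/(7225/4) = 6308/289.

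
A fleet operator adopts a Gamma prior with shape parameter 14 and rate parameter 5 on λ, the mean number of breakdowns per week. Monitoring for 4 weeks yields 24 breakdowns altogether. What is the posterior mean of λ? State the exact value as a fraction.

Total count 24 over total exposure 4 weeks.
Posterior: α' = 14 + 24 = 38, β' = 5 + 4 = 9.
Posterior mean = α'/β' = 38/9.

38/9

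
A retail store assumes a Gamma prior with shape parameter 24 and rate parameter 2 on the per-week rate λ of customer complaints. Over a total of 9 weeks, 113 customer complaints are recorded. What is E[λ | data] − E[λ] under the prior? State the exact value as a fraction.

Total count 113 over total exposure 9 weeks.
Posterior: α' = 24 + 113 = 137, β' = 2 + 9 = 11.
Posterior mean = 137/11 = 137/11; prior mean = 24/2 = 12. Difference = 137/11 − 12 = 5/11.

5/11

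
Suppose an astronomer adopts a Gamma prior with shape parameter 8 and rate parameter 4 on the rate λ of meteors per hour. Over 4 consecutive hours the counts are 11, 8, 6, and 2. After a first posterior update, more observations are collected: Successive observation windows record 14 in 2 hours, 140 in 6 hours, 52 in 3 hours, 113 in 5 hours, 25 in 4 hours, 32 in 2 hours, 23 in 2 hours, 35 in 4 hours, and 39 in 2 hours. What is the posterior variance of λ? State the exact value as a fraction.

Total count: 11 + 8 + 6 + 2 = 27.
Total exposure: 4 hours.
After the first batch: Gamma(8 + 27, 4 + 4) = Gamma(35, 8).
Total count: 14 + 140 + 52 + 113 + 25 + 32 + 23 + 35 + 39 = 473.
Total exposure: 2 + 6 + 3 + 5 + 4 + 2 + 2 + 4 + 2 = 30 hours.
After the second batch: Gamma(35 + 473, 8 + 30) = Gamma(508, 38).
Posterior variance = α'/β'² = 508/1444 = 127/361.

127/361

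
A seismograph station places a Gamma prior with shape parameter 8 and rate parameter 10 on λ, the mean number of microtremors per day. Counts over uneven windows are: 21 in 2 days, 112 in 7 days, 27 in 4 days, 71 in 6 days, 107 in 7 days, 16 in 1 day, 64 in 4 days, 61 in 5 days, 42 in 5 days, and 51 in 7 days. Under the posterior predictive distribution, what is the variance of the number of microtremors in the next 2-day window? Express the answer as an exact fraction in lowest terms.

Total count: 21 + 112 + 27 + 71 + 107 + 16 + 64 + 61 + 42 + 51 = 572.
Total exposure: 2 + 7 + 4 + 6 + 7 + 1 + 4 + 5 + 5 + 7 = 48 days.
Gamma(α, β) with Poisson data over total exposure Σt gives posterior Gamma(α+Σx, β+Σt) = Gamma(580, 58).
The posterior predictive for a window of length T is Negative Binomial with variance T·α'·(β'+T)/β'² = 2·580·60/3364 = 600/29.

600/29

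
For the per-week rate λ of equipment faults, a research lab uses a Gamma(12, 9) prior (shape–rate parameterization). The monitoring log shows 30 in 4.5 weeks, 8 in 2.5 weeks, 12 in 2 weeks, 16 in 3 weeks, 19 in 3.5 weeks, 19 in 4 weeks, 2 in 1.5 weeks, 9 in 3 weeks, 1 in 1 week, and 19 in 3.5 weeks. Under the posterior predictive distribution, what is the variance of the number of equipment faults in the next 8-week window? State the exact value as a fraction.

71344/1875

Total count: 30 + 8 + 12 + 16 + 19 + 19 + 2 + 9 + 1 + 19 = 135.
Total exposure: 4.5 + 2.5 + 2 + 3 + 3.5 + 4 + 1.5 + 3 + 1 + 3.5 = 28.5 weeks.
By Gamma–Poisson conjugacy, the posterior is Gamma(α + Σx, β + Σt) = Gamma(12 + 135, 9 + 28.5) = Gamma(147, 75/2).
The posterior predictive for a window of length T is Negative Binomial with variance T·α'·(β'+T)/β'² = 8·147·(91/2)/(5625/4) = 71344/1875.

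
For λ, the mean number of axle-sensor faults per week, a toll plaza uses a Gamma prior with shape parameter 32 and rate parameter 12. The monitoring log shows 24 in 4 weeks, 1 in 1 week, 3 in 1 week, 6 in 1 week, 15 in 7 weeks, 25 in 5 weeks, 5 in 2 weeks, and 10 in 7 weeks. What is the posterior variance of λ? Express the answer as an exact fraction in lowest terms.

121/1600

Total count: 24 + 1 + 3 + 6 + 15 + 25 + 5 + 10 = 89.
Total exposure: 4 + 1 + 1 + 1 + 7 + 5 + 2 + 7 = 28 weeks.
The Gamma prior is conjugate for the Poisson rate, so λ | data ~ Gamma(32+89, 12+28) = Gamma(121, 40).
Posterior variance = α'/β'² = 121/1600.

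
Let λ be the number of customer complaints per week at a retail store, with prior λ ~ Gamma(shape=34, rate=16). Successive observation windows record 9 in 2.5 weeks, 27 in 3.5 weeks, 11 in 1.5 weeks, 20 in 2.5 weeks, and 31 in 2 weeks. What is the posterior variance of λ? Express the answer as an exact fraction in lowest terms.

Total count: 9 + 27 + 11 + 20 + 31 = 98.
Total exposure: 2.5 + 3.5 + 1.5 + 2.5 + 2 = 12 weeks.
Conjugate update: add total count to the shape and total exposure to the rate, giving Gamma(132, 28).
Posterior variance = α'/β'² = 132/784 = 33/196.

33/196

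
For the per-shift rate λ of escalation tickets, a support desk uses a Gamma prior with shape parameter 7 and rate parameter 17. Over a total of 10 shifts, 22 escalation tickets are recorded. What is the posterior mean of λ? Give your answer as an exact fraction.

29/27

Total count 22 over total exposure 10 shifts.
Conjugate update: add total count to the shape and total exposure to the rate, giving Gamma(29, 27).
Posterior mean = α'/β' = 29/27.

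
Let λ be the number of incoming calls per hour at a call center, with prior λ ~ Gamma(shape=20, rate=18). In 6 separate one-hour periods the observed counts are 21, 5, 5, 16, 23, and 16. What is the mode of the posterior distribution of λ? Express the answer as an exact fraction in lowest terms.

Total count: 21 + 5 + 5 + 16 + 23 + 16 = 86.
Total exposure: 6 hours.
Gamma(α, β) with Poisson data over total exposure Σt gives posterior Gamma(α+Σx, β+Σt) = Gamma(106, 24).
Posterior mode = (α'−1)/β' = 105/24 = 35/8.

35/8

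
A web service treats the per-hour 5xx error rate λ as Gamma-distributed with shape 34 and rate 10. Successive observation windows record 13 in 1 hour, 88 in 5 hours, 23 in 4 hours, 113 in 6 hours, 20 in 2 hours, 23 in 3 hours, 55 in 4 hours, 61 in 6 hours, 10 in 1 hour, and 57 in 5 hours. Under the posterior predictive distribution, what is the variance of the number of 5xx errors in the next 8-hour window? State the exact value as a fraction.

Total count: 13 + 88 + 23 + 113 + 20 + 23 + 55 + 61 + 10 + 57 = 463.
Total exposure: 1 + 5 + 4 + 6 + 2 + 3 + 4 + 6 + 1 + 5 = 37 hours.
Conjugate update: add total count to the shape and total exposure to the rate, giving Gamma(497, 47).
The posterior predictive for a window of length T is Negative Binomial with variance T·α'·(β'+T)/β'² = 8·497·55/2209 = 218680/2209.

218680/2209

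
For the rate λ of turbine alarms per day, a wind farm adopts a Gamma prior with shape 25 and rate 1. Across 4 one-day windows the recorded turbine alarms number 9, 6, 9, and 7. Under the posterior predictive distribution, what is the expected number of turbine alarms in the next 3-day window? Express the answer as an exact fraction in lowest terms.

Total count: 9 + 6 + 9 + 7 = 31.
Total exposure: 4 days.
Gamma(α, β) with Poisson data over total exposure Σt gives posterior Gamma(α+Σx, β+Σt) = Gamma(56, 5).
Predictive mean over a 3-day window = T·E[λ|data] = 3·56/5 = 168/5.

168/5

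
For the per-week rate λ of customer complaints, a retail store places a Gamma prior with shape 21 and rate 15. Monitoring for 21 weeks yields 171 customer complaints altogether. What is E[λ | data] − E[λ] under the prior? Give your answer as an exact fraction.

Total count 171 over total exposure 21 weeks.
Conjugate update: add total count to the shape and total exposure to the rate, giving Gamma(192, 36).
Posterior mean = 192/36 = 16/3; prior mean = 21/15 = 7/5. Difference = 16/3 − 7/5 = 59/15.

59/15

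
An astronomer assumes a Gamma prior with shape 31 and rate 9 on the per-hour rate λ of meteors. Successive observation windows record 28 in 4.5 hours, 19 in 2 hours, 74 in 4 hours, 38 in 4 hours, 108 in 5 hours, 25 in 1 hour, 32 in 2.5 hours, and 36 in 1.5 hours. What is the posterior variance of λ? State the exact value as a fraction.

Total count: 28 + 19 + 74 + 38 + 108 + 25 + 32 + 36 = 360.
Total exposure: 4.5 + 2 + 4 + 4 + 5 + 1 + 2.5 + 1.5 = 24.5 hours.
Gamma(α, β) with Poisson data over total exposure Σt gives posterior Gamma(α+Σx, β+Σt) = Gamma(391, 67/2).
Posterior variance = α'/β'² = 391/(4489/4) = 1564/4489.

1564/4489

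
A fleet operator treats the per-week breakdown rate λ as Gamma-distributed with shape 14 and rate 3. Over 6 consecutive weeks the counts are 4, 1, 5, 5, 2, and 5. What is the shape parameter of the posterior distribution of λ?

36

Total count: 4 + 1 + 5 + 5 + 2 + 5 = 22.
Total exposure: 6 weeks.
By Gamma–Poisson conjugacy, the posterior is Gamma(α + Σx, β + Σt) = Gamma(14 + 22, 3 + 6) = Gamma(36, 9).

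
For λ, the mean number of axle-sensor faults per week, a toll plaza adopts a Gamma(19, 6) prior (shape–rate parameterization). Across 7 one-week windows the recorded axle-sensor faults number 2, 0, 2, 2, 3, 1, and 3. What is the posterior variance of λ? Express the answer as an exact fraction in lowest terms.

Total count: 2 + 0 + 2 + 2 + 3 + 1 + 3 = 13.
Total exposure: 7 weeks.
Conjugate update: add total count to the shape and total exposure to the rate, giving Gamma(32, 13).
Posterior variance = α'/β'² = 32/169.

32/169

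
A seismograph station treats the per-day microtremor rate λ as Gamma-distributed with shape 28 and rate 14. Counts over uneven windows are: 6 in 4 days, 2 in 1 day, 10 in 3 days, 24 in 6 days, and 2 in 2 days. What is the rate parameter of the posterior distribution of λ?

Total count: 6 + 2 + 10 + 24 + 2 = 44.
Total exposure: 4 + 1 + 3 + 6 + 2 = 16 days.
Conjugate update: add total count to the shape and total exposure to the rate, giving Gamma(72, 30).

30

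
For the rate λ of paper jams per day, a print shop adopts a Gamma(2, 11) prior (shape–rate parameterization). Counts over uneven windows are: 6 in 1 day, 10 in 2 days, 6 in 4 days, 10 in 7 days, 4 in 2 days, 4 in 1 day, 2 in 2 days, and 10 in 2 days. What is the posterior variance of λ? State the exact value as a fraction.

Total count: 6 + 10 + 6 + 10 + 4 + 4 + 2 + 10 = 52.
Total exposure: 1 + 2 + 4 + 7 + 2 + 1 + 2 + 2 = 21 days.
By Gamma–Poisson conjugacy, the posterior is Gamma(α + Σx, β + Σt) = Gamma(2 + 52, 11 + 21) = Gamma(54, 32).
Posterior variance = α'/β'² = 54/1024 = 27/512.

27/512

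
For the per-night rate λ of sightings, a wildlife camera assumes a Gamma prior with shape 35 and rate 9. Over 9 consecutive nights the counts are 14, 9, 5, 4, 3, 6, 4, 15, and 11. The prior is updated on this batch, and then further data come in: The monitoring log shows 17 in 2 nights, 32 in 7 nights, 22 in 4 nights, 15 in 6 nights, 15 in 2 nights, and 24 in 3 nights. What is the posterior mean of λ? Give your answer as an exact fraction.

11/2

Total count: 14 + 9 + 5 + 4 + 3 + 6 + 4 + 15 + 11 = 71.
Total exposure: 9 nights.
After the first batch: Gamma(35 + 71, 9 + 9) = Gamma(106, 18).
Total count: 17 + 32 + 22 + 15 + 15 + 24 = 125.
Total exposure: 2 + 7 + 4 + 6 + 2 + 3 = 24 nights.
After the second batch: Gamma(106 + 125, 18 + 24) = Gamma(231, 42).
Posterior mean = α'/β' = 231/42 = 11/2.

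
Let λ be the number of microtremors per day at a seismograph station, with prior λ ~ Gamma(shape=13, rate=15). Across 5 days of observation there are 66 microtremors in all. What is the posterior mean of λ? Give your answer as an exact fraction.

Total count 66 over total exposure 5 days.
The Gamma prior is conjugate for the Poisson rate, so λ | data ~ Gamma(13+66, 15+5) = Gamma(79, 20).
Posterior mean = α'/β' = 79/20.

79/20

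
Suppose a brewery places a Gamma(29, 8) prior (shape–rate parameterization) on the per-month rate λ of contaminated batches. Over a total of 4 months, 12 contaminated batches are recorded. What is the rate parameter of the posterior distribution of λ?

12

Total count 12 over total exposure 4 months.
Gamma(α, β) with Poisson data over total exposure Σt gives posterior Gamma(α+Σx, β+Σt) = Gamma(41, 12).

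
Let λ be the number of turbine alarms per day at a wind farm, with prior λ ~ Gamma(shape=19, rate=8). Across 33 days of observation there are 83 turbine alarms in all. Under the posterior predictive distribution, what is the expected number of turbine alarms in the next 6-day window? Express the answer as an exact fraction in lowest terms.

612/41

Total count 83 over total exposure 33 days.
Conjugate update: add total count to the shape and total exposure to the rate, giving Gamma(102, 41).
Predictive mean over a 6-day window = T·E[λ|data] = 6·102/41 = 612/41.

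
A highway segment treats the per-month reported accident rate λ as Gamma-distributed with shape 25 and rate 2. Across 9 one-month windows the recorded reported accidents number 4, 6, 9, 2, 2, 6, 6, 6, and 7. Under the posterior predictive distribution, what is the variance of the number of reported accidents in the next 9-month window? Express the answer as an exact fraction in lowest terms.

Total count: 4 + 6 + 9 + 2 + 2 + 6 + 6 + 6 + 7 = 48.
Total exposure: 9 months.
Conjugate update: add total count to the shape and total exposure to the rate, giving Gamma(73, 11).
The posterior predictive for a window of length T is Negative Binomial with variance T·α'·(β'+T)/β'² = 9·73·20/121 = 13140/121.

13140/121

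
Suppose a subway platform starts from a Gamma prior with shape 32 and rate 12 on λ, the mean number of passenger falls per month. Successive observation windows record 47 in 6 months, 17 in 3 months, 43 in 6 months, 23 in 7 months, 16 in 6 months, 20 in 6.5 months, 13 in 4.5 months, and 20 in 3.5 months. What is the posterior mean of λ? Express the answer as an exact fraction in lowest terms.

Total count: 47 + 17 + 43 + 23 + 16 + 20 + 13 + 20 = 199.
Total exposure: 6 + 3 + 6 + 7 + 6 + 6.5 + 4.5 + 3.5 = 42.5 months.
The Gamma prior is conjugate for the Poisson rate, so λ | data ~ Gamma(32+199, 12+42.5) = Gamma(231, 109/2).
Posterior mean = α'/β' = 231/(109/2) = 462/109.

462/109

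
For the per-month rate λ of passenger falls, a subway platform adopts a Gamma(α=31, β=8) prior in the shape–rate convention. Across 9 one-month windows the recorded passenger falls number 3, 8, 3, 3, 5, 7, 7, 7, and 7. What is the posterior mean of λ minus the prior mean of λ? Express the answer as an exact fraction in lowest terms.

121/136

Total count: 3 + 8 + 3 + 3 + 5 + 7 + 7 + 7 + 7 = 50.
Total exposure: 9 months.
Gamma(α, β) with Poisson data over total exposure Σt gives posterior Gamma(α+Σx, β+Σt) = Gamma(81, 17).
Posterior mean = 81/17 = 81/17; prior mean = 31/8 = 31/8. Difference = 81/17 − 31/8 = 121/136.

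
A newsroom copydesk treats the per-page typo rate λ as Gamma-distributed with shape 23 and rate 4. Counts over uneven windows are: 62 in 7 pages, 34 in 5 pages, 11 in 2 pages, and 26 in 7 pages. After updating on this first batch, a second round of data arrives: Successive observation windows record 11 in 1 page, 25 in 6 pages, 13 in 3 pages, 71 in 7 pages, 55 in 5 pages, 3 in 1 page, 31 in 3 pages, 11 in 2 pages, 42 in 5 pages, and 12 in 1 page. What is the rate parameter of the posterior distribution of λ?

59

Total count: 62 + 34 + 11 + 26 = 133.
Total exposure: 7 + 5 + 2 + 7 = 21 pages.
After the first batch: Gamma(23 + 133, 4 + 21) = Gamma(156, 25).
Total count: 11 + 25 + 13 + 71 + 55 + 3 + 31 + 11 + 42 + 12 = 274.
Total exposure: 1 + 6 + 3 + 7 + 5 + 1 + 3 + 2 + 5 + 1 = 34 pages.
After the second batch: Gamma(156 + 274, 25 + 34) = Gamma(430, 59).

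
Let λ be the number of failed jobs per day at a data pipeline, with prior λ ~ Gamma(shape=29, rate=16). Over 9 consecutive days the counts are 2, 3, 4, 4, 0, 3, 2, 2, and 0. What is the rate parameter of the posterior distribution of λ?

Total count: 2 + 3 + 4 + 4 + 0 + 3 + 2 + 2 + 0 = 20.
Total exposure: 9 days.
Posterior: α' = 29 + 20 = 49, β' = 16 + 9 = 25.

25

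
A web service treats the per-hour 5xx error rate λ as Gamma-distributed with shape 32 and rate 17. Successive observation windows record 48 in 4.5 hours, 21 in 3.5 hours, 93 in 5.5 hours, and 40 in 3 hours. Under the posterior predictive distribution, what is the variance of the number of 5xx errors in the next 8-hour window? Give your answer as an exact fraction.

Total count: 48 + 21 + 93 + 40 = 202.
Total exposure: 4.5 + 3.5 + 5.5 + 3 = 16.5 hours.
The Gamma prior is conjugate for the Poisson rate, so λ | data ~ Gamma(32+202, 17+16.5) = Gamma(234, 67/2).
The posterior predictive for a window of length T is Negative Binomial with variance T·α'·(β'+T)/β'² = 8·234·(83/2)/(4489/4) = 310752/4489.

310752/4489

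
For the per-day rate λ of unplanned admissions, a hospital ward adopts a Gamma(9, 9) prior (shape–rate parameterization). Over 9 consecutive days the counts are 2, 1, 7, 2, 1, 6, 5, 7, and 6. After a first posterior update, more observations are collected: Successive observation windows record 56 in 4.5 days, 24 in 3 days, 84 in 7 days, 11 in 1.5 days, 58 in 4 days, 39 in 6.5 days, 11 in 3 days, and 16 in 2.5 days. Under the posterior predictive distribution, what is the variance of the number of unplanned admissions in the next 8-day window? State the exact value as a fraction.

Total count: 2 + 1 + 7 + 2 + 1 + 6 + 5 + 7 + 6 = 37.
Total exposure: 9 days.
After the first batch: Gamma(9 + 37, 9 + 9) = Gamma(46, 18).
Total count: 56 + 24 + 84 + 11 + 58 + 39 + 11 + 16 = 299.
Total exposure: 4.5 + 3 + 7 + 1.5 + 4 + 6.5 + 3 + 2.5 = 32 days.
After the second batch: Gamma(46 + 299, 18 + 32) = Gamma(345, 50).
The posterior predictive for a window of length T is Negative Binomial with variance T·α'·(β'+T)/β'² = 8·345·58/2500 = 8004/125.

8004/125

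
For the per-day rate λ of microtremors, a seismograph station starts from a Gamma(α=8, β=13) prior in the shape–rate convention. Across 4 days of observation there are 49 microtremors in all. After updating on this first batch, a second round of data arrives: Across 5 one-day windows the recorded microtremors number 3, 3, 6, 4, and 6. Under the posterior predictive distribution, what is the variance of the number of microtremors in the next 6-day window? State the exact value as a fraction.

Total count 49 over total exposure 4 days.
After the first batch: Gamma(8 + 49, 13 + 4) = Gamma(57, 17).
Total count: 3 + 3 + 6 + 4 + 6 = 22.
Total exposure: 5 days.
After the second batch: Gamma(57 + 22, 17 + 5) = Gamma(79, 22).
The posterior predictive for a window of length T is Negative Binomial with variance T·α'·(β'+T)/β'² = 6·79·28/484 = 3318/121.

3318/121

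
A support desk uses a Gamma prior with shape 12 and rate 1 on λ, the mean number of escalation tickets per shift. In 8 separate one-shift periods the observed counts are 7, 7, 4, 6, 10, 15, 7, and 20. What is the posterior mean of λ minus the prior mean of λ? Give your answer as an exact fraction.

Total count: 7 + 7 + 4 + 6 + 10 + 15 + 7 + 20 = 76.
Total exposure: 8 shifts.
By Gamma–Poisson conjugacy, the posterior is Gamma(α + Σx, β + Σt) = Gamma(12 + 76, 1 + 8) = Gamma(88, 9).
Posterior mean = 88/9 = 88/9; prior mean = 12/1 = 12. Difference = 88/9 − 12 = -20/9.

-20/9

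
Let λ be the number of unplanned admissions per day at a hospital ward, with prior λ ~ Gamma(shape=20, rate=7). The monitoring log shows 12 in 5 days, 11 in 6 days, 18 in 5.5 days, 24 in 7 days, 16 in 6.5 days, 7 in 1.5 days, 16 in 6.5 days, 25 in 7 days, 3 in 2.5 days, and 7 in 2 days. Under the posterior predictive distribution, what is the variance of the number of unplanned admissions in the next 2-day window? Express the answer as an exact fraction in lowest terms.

74412/12769

Total count: 12 + 11 + 18 + 24 + 16 + 7 + 16 + 25 + 3 + 7 = 139.
Total exposure: 5 + 6 + 5.5 + 7 + 6.5 + 1.5 + 6.5 + 7 + 2.5 + 2 = 49.5 days.
The Gamma prior is conjugate for the Poisson rate, so λ | data ~ Gamma(20+139, 7+49.5) = Gamma(159, 113/2).
The posterior predictive for a window of length T is Negative Binomial with variance T·α'·(β'+T)/β'² = 2·159·(117/2)/(12769/4) = 74412/12769.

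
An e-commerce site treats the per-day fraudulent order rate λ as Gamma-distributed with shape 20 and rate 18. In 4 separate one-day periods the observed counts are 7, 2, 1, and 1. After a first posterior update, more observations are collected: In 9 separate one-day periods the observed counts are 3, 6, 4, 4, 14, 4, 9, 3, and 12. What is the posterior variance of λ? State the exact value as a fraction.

Total count: 7 + 2 + 1 + 1 = 11.
Total exposure: 4 days.
After the first batch: Gamma(20 + 11, 18 + 4) = Gamma(31, 22).
Total count: 3 + 6 + 4 + 4 + 14 + 4 + 9 + 3 + 12 = 59.
Total exposure: 9 days.
After the second batch: Gamma(31 + 59, 22 + 9) = Gamma(90, 31).
Posterior variance = α'/β'² = 90/961.

90/961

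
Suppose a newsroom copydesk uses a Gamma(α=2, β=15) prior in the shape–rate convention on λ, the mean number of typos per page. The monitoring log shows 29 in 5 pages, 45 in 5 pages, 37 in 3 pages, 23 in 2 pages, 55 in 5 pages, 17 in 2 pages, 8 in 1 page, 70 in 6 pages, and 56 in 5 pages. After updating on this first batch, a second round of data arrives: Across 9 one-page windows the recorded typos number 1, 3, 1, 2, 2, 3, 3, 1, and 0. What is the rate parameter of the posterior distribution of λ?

58

Total count: 29 + 45 + 37 + 23 + 55 + 17 + 8 + 70 + 56 = 340.
Total exposure: 5 + 5 + 3 + 2 + 5 + 2 + 1 + 6 + 5 = 34 pages.
After the first batch: Gamma(2 + 340, 15 + 34) = Gamma(342, 49).
Total count: 1 + 3 + 1 + 2 + 2 + 3 + 3 + 1 + 0 = 16.
Total exposure: 9 pages.
After the second batch: Gamma(342 + 16, 49 + 9) = Gamma(358, 58).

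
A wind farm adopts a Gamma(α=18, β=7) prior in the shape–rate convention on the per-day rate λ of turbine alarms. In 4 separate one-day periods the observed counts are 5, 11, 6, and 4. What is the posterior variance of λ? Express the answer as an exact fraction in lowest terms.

4/11

Total count: 5 + 11 + 6 + 4 = 26.
Total exposure: 4 days.
The Gamma prior is conjugate for the Poisson rate, so λ | data ~ Gamma(18+26, 7+4) = Gamma(44, 11).
Posterior variance = α'/β'² = 44/121 = 4/11.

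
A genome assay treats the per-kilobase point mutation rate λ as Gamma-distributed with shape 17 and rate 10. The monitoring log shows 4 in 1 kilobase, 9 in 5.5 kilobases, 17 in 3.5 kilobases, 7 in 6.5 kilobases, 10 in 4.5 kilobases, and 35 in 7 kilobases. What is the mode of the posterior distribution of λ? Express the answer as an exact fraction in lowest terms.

49/19

Total count: 4 + 9 + 17 + 7 + 10 + 35 = 82.
Total exposure: 1 + 5.5 + 3.5 + 6.5 + 4.5 + 7 = 28 kilobases.
Conjugate update: add total count to the shape and total exposure to the rate, giving Gamma(99, 38).
Posterior mode = (α'−1)/β' = 98/38 = 49/19.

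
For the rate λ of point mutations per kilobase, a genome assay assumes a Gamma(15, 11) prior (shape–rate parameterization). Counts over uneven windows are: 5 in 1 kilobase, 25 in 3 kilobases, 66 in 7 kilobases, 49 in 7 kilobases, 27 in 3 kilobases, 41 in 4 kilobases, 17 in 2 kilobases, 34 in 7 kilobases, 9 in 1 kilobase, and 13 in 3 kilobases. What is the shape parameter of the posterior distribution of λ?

Total count: 5 + 25 + 66 + 49 + 27 + 41 + 17 + 34 + 9 + 13 = 286.
Total exposure: 1 + 3 + 7 + 7 + 3 + 4 + 2 + 7 + 1 + 3 = 38 kilobases.
The Gamma prior is conjugate for the Poisson rate, so λ | data ~ Gamma(15+286, 11+38) = Gamma(301, 49).

301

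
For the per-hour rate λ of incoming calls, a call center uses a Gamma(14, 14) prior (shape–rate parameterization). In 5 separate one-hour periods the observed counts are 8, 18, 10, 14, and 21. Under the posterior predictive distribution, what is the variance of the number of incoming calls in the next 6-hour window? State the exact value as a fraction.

12750/361

Total count: 8 + 18 + 10 + 14 + 21 = 71.
Total exposure: 5 hours.
Gamma(α, β) with Poisson data over total exposure Σt gives posterior Gamma(α+Σx, β+Σt) = Gamma(85, 19).
The posterior predictive for a window of length T is Negative Binomial with variance T·α'·(β'+T)/β'² = 6·85·25/361 = 12750/361.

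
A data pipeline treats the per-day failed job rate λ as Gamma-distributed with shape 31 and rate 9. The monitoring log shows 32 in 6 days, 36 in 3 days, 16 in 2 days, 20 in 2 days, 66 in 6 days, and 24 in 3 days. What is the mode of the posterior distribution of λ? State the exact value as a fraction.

Total count: 32 + 36 + 16 + 20 + 66 + 24 = 194.
Total exposure: 6 + 3 + 2 + 2 + 6 + 3 = 22 days.
Conjugate update: add total count to the shape and total exposure to the rate, giving Gamma(225, 31).
Posterior mode = (α'−1)/β' = 224/31.

224/31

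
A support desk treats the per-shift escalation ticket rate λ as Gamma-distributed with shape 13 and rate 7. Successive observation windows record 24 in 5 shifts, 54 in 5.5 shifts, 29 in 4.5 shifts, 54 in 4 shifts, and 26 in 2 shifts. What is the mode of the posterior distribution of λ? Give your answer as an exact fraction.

Total count: 24 + 54 + 29 + 54 + 26 = 187.
Total exposure: 5 + 5.5 + 4.5 + 4 + 2 = 21 shifts.
Gamma(α, β) with Poisson data over total exposure Σt gives posterior Gamma(α+Σx, β+Σt) = Gamma(200, 28).
Posterior mode = (α'−1)/β' = 199/28.

199/28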